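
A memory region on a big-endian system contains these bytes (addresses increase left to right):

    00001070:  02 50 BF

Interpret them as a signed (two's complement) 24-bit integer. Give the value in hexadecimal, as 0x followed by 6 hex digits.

Big-endian stores the most-significant byte at the lowest address.
The bytes are already most-significant first: 0x0250BF.

0x0250BF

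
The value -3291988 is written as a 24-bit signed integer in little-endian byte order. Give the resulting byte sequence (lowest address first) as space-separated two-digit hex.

Two's complement of -3291988 in 24 bits: 3291988 = 0x323B54; invert → 0xCDC4AB; add 1 → 0xCDC4AC.
Split into bytes (most-significant first): CD C4 AC.
Little-endian stores the least-significant byte at the lowest address.
So at ascending addresses the bytes are AC C4 CD.

AC C4 CD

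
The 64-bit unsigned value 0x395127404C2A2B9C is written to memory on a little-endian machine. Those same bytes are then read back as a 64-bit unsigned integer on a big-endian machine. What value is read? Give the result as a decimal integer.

11253134600897515833

Stored little-endian, the bytes at ascending addresses are 9C 2B 2A 4C 40 27 51 39.
Read back as big-endian, the last byte is least significant, giving 0x9C2B2A4C40275139.
0x9C2B2A4C40275139 = 11253134600897515833.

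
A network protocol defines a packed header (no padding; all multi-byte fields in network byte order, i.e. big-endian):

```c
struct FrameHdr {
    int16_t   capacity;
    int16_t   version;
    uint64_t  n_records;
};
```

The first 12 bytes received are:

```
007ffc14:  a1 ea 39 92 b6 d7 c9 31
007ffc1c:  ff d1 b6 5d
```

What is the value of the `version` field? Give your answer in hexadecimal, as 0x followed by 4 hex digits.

`version` follows `capacity` (2 bytes), so it starts at byte offset 2 and occupies 2 bytes.
Bytes at offsets 2..3: 39 92.
Big-endian stores the most-significant byte at the lowest address.
The bytes are already most-significant first: 0x3992.

0x3992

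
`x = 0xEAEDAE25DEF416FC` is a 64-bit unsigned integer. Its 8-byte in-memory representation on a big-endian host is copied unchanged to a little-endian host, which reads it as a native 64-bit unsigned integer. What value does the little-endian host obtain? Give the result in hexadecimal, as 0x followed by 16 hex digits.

Stored big-endian, the bytes at ascending addresses are EA ED AE 25 DE F4 16 FC.
Read back as little-endian, the first byte is least significant, giving 0xFC16F4DE25AEEDEA.

0xFC16F4DE25AEEDEA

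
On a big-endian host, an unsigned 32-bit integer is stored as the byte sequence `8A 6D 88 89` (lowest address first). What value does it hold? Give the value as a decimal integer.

2322434185

Big-endian stores the most-significant byte at the lowest address.
The bytes are already most-significant first: 0x8A6D8889.
0x8A6D8889 = 2322434185.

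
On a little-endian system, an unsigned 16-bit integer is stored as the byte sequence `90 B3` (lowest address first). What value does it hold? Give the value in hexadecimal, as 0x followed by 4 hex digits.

Little-endian: lowest address holds the least-significant byte.
Reassemble most-significant byte first: B3 90 → 0xB390.

0xB390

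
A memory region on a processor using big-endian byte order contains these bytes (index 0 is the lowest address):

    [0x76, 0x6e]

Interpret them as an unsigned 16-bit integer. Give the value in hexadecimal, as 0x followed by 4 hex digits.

0x766E

Big-endian: lowest address holds the most-significant byte.
The bytes are already most-significant first: 0x766E.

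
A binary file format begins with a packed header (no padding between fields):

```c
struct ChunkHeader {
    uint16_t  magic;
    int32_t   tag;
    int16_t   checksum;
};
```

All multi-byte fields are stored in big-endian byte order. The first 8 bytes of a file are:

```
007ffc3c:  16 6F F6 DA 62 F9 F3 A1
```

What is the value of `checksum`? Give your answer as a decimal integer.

-3167

`checksum` follows `magic` (2 B), `tag` (4 B), so it starts at offset 2 + 4 = 6 and occupies 2 bytes.
Bytes at offsets 6..7: F3 A1.
Big-endian: lowest address holds the most-significant byte.
The bytes are already most-significant first: 0xF3A1.
Top bit is set, so as a signed 16-bit value this is 0xF3A1 − 2^16 = -3167.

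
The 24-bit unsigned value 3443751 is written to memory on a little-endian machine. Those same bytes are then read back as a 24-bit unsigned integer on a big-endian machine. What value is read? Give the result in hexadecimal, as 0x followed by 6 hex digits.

0x278C34

3443751 in 24-bit hexadecimal is 0x348C27.
Stored little-endian, the bytes at ascending addresses are 27 8C 34.
Read back as big-endian, the last byte is least significant, giving 0x278C34.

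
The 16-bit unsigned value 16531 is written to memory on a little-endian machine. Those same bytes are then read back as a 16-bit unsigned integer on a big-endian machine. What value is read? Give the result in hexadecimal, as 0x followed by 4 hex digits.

0x9340

16531 in 16-bit hexadecimal is 0x4093.
Stored little-endian, the bytes at ascending addresses are 93 40.
Read back as big-endian, the last byte is least significant, giving 0x9340.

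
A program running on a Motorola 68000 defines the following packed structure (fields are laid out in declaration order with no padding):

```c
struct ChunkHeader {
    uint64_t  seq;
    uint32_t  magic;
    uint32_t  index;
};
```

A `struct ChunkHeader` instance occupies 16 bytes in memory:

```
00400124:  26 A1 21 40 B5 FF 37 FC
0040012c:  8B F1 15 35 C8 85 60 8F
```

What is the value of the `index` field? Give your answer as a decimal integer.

3364184207

`index` follows `seq` (8 B), `magic` (4 B), so it starts at offset 8 + 4 = 12 and occupies 4 bytes.
Bytes at offsets 12..15: C8 85 60 8F.
Big-endian stores the most-significant byte at the lowest address.
The bytes are already most-significant first: 0xC885608F.
0xC885608F = 3364184207.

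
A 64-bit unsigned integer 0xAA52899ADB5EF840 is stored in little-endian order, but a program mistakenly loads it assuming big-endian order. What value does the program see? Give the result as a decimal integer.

4681596109935170218

Stored little-endian, the bytes at ascending addresses are 40 F8 5E DB 9A 89 52 AA.
Read back as big-endian, the last byte is least significant, giving 0x40F85EDB9A8952AA.
0x40F85EDB9A8952AA = 4681596109935170218.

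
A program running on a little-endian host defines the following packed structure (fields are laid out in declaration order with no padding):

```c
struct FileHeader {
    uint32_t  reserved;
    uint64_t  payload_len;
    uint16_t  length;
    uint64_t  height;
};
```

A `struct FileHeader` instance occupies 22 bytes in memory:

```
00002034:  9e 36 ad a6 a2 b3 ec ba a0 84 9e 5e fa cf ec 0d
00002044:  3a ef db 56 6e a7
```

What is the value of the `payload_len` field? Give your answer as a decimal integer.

`payload_len` follows `reserved` (4 bytes), so it starts at byte offset 4 and occupies 8 bytes.
Bytes at offsets 4..11: A2 B3 EC BA A0 84 9E 5E.
In little-endian order the low byte comes first in memory.
Reassemble most-significant byte first: 5E 9E 84 A0 BA EC B3 A2 → 0x5E9E84A0BAECB3A2.
0x5E9E84A0BAECB3A2 = 6818032711751218082.

6818032711751218082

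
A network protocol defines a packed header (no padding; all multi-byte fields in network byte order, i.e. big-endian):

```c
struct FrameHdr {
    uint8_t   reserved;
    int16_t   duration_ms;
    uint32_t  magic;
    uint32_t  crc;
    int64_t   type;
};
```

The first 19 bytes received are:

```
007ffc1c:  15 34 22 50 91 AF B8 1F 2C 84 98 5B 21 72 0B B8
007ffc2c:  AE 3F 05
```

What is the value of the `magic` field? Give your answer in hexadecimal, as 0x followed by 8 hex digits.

0x5091AFB8

`magic` follows `reserved` (1 B), `duration_ms` (2 B), so it starts at offset 1 + 2 = 3 and occupies 4 bytes.
Bytes at offsets 3..6: 50 91 AF B8.
Big-endian: lowest address holds the most-significant byte.
The bytes are already most-significant first: 0x5091AFB8.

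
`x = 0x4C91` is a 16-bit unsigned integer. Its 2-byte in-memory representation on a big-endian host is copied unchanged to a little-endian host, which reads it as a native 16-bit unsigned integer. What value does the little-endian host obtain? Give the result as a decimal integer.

37196

Stored big-endian, the bytes at ascending addresses are 4C 91.
Read back as little-endian, the first byte is least significant, giving 0x914C.
0x914C = 37196.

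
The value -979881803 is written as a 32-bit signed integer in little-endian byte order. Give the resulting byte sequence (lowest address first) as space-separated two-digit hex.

Two's complement of -979881803 in 32 bits: 979881803 = 0x3A67CF4B; invert → 0xC59830B4; add 1 → 0xC59830B5.
Split into bytes (most-significant first): C5 98 30 B5.
Little-endian: lowest address holds the least-significant byte.
So at ascending addresses the bytes are B5 30 98 C5.

B5 30 98 C5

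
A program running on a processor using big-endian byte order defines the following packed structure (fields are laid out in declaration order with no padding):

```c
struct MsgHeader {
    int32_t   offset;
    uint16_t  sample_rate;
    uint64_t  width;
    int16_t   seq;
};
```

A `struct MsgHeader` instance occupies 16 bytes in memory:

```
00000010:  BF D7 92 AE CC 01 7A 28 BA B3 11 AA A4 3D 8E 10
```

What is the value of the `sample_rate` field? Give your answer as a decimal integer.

52225

`sample_rate` follows `offset` (4 bytes), so it starts at byte offset 4 and occupies 2 bytes.
Bytes at offsets 4..5: CC 01.
Big-endian stores the most-significant byte at the lowest address.
The bytes are already most-significant first: 0xCC01.
0xCC01 = 52225.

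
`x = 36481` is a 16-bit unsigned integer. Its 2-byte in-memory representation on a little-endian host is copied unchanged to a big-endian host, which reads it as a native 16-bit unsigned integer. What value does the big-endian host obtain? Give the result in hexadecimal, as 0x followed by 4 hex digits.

0x818E

36481 in 16-bit hexadecimal is 0x8E81.
Stored little-endian, the bytes at ascending addresses are 81 8E.
Read back as big-endian, the last byte is least significant, giving 0x818E.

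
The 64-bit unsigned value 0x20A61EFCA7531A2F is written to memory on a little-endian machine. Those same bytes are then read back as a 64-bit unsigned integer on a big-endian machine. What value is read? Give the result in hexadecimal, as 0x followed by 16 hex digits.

Stored little-endian, the bytes at ascending addresses are 2F 1A 53 A7 FC 1E A6 20.
Read back as big-endian, the last byte is least significant, giving 0x2F1A53A7FC1EA620.

0x2F1A53A7FC1EA620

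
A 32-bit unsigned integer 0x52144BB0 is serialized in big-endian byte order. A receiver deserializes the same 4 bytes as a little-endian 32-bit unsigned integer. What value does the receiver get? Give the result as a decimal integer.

2957710418

Stored big-endian, the bytes at ascending addresses are 52 14 4B B0.
Read back as little-endian, the first byte is least significant, giving 0xB04B1452.
0xB04B1452 = 2957710418.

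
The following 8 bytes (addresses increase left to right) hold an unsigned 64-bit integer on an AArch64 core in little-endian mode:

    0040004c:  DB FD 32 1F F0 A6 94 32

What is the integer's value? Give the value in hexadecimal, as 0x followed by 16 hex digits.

In little-endian order the low byte comes first in memory.
Reassemble most-significant byte first: 32 94 A6 F0 1F 32 FD DB → 0x3294A6F01F32FDDB.

0x3294A6F01F32FDDB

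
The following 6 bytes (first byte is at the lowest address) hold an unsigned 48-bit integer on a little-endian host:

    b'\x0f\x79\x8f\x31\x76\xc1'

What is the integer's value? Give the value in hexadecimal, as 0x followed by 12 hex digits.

Little-endian: lowest address holds the least-significant byte.
Reassemble most-significant byte first: C1 76 31 8F 79 0F → 0xC176318F790F.

0xC176318F790F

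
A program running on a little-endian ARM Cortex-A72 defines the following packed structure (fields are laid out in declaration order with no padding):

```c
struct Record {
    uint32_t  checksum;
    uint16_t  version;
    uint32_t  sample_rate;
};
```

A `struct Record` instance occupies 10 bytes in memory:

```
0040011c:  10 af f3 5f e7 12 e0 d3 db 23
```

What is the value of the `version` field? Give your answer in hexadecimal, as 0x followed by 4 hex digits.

`version` follows `checksum` (4 bytes), so it starts at byte offset 4 and occupies 2 bytes.
Bytes at offsets 4..5: E7 12.
In little-endian order the low byte comes first in memory.
Reassemble most-significant byte first: 12 E7 → 0x12E7.

0x12E7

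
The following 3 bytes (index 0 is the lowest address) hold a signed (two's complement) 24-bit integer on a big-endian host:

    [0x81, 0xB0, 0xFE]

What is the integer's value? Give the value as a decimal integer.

In big-endian order the high byte comes first in memory.
The bytes are already most-significant first: 0x81B0FE.
Top bit is set, so as a signed 24-bit value this is 0x81B0FE − 2^24 = -8277762.

-8277762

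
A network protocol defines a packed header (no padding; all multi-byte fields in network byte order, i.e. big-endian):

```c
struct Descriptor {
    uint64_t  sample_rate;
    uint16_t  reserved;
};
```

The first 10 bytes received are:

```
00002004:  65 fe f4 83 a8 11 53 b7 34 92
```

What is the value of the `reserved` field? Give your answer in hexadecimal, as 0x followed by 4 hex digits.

`reserved` follows `sample_rate` (8 bytes), so it starts at byte offset 8 and occupies 2 bytes.
Bytes at offsets 8..9: 34 92.
Big-endian stores the most-significant byte at the lowest address.
The bytes are already most-significant first: 0x3492.

0x3492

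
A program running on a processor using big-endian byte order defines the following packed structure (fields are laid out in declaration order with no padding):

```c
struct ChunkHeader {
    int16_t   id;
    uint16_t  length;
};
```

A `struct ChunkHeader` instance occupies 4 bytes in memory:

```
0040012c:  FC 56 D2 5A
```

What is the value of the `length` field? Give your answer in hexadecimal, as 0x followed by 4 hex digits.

`length` follows `id` (2 bytes), so it starts at byte offset 2 and occupies 2 bytes.
Bytes at offsets 2..3: D2 5A.
In big-endian order the high byte comes first in memory.
The bytes are already most-significant first: 0xD25A.

0xD25A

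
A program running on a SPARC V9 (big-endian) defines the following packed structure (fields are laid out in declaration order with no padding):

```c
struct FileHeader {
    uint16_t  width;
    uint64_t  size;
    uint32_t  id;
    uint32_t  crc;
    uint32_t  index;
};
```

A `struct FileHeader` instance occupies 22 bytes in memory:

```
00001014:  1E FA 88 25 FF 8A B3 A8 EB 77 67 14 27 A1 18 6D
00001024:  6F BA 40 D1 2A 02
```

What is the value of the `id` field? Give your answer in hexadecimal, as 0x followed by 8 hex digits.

0x671427A1

`id` follows `width` (2 B), `size` (8 B), so it starts at offset 2 + 8 = 10 and occupies 4 bytes.
Bytes at offsets 10..13: 67 14 27 A1.
Big-endian: lowest address holds the most-significant byte.
The bytes are already most-significant first: 0x671427A1.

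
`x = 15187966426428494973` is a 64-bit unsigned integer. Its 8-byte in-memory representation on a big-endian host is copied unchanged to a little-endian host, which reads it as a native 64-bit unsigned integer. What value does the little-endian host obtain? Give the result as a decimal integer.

15187966426428494973 in 64-bit hexadecimal is 0xD2C67EFEDBD4547D.
Stored big-endian, the bytes at ascending addresses are D2 C6 7E FE DB D4 54 7D.
Read back as little-endian, the first byte is least significant, giving 0x7D54D4DBFE7EC6D2.
0x7D54D4DBFE7EC6D2 = 9031077194117334738.

9031077194117334738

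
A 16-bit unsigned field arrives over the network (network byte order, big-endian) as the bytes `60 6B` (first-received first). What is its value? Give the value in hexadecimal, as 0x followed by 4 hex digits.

Big-endian stores the most-significant byte at the lowest address.
The bytes are already most-significant first: 0x606B.

0x606B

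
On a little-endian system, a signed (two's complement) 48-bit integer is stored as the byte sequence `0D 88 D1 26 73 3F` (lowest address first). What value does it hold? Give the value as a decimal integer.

In little-endian order the low byte comes first in memory.
Reassemble most-significant byte first: 3F 73 26 D1 88 0D → 0x3F7326D1880D.
0x3F7326D1880D = 69763805054989.

69763805054989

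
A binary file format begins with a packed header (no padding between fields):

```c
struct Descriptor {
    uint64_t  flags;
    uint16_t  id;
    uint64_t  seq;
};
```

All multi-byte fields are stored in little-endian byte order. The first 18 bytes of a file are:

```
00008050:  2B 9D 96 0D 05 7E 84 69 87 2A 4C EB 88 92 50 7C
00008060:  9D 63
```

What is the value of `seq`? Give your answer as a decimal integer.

`seq` follows `flags` (8 B), `id` (2 B), so it starts at offset 8 + 2 = 10 and occupies 8 bytes.
Bytes at offsets 10..17: 4C EB 88 92 50 7C 9D 63.
Little-endian stores the least-significant byte at the lowest address.
Reassemble most-significant byte first: 63 9D 7C 50 92 88 EB 4C → 0x639D7C509288EB4C.
0x639D7C509288EB4C = 7178030066596113228.

7178030066596113228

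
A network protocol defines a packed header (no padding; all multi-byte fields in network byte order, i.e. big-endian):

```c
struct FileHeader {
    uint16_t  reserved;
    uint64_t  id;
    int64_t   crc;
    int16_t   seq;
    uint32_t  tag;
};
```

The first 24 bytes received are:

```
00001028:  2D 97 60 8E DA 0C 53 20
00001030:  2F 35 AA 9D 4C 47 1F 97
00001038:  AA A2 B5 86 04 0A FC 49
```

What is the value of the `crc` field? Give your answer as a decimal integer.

-6152677647561807198

`crc` follows `reserved` (2 B), `id` (8 B), so it starts at offset 2 + 8 = 10 and occupies 8 bytes.
Bytes at offsets 10..17: AA 9D 4C 47 1F 97 AA A2.
Big-endian: lowest address holds the most-significant byte.
The bytes are already most-significant first: 0xAA9D4C471F97AAA2.
Top bit is set, so as a signed 64-bit value this is 0xAA9D4C471F97AAA2 − 2^64 = -6152677647561807198.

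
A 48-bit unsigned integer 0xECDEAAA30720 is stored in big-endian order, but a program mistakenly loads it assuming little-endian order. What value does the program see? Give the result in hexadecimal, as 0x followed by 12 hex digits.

0x2007A3AADEEC

Stored big-endian, the bytes at ascending addresses are EC DE AA A3 07 20.
Read back as little-endian, the first byte is least significant, giving 0x2007A3AADEEC.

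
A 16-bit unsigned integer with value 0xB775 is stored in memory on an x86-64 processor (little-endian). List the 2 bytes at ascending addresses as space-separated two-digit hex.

Split into bytes (most-significant first): B7 75.
Little-endian: lowest address holds the least-significant byte.
So at ascending addresses the bytes are 75 B7.

75 B7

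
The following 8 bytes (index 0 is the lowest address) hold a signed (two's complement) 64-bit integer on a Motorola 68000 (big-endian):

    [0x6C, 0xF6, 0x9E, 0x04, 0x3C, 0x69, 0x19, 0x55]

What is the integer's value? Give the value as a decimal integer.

7851636741397616981

Big-endian: lowest address holds the most-significant byte.
The bytes are already most-significant first: 0x6CF69E043C691955.
0x6CF69E043C691955 = 7851636741397616981.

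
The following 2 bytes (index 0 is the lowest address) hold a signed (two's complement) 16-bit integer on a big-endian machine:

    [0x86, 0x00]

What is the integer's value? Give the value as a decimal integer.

-31232

Big-endian: lowest address holds the most-significant byte.
The bytes are already most-significant first: 0x8600.
Top bit is set, so as a signed 16-bit value this is 0x8600 − 2^16 = -31232.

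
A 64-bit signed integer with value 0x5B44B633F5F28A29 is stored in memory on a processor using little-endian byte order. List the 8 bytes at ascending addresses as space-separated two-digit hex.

29 8A F2 F5 33 B6 44 5B

Split into bytes (most-significant first): 5B 44 B6 33 F5 F2 8A 29.
Little-endian: lowest address holds the least-significant byte.
So at ascending addresses the bytes are 29 8A F2 F5 33 B6 44 5B.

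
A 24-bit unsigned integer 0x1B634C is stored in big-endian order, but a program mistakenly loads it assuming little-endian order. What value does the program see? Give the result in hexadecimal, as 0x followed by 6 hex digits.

Stored big-endian, the bytes at ascending addresses are 1B 63 4C.
Read back as little-endian, the first byte is least significant, giving 0x4C631B.

0x4C631B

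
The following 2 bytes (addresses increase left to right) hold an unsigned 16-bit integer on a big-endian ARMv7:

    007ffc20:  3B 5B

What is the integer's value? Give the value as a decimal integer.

Big-endian stores the most-significant byte at the lowest address.
The bytes are already most-significant first: 0x3B5B.
0x3B5B = 15195.

15195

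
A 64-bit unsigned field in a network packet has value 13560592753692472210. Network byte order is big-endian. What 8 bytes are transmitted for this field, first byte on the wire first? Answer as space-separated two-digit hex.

BC 30 E7 43 2B 93 73 92

13560592753692472210 in hexadecimal, padded to 64 bits, is 0xBC30E7432B937392.
Split into bytes (most-significant first): BC 30 E7 43 2B 93 73 92.
In big-endian order the high byte comes first in memory.
So the memory order matches the most-significant-first order: BC 30 E7 43 2B 93 73 92.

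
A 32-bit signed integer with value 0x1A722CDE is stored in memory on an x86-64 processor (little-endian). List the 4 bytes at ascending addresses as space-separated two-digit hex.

DE 2C 72 1A

Split into bytes (most-significant first): 1A 72 2C DE.
In little-endian order the low byte comes first in memory.
So at ascending addresses the bytes are DE 2C 72 1A.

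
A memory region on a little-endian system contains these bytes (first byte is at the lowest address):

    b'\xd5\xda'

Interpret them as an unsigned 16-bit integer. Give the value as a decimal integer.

56021

In little-endian order the low byte comes first in memory.
Reassemble most-significant byte first: DA D5 → 0xDAD5.
0xDAD5 = 56021.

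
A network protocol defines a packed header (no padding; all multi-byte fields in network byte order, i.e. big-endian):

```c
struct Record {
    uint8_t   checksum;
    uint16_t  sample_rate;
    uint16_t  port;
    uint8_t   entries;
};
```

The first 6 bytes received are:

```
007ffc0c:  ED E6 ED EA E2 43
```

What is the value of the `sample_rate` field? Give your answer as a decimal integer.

`sample_rate` follows `checksum` (1 byte), so it starts at byte offset 1 and occupies 2 bytes.
Bytes at offsets 1..2: E6 ED.
Big-endian: lowest address holds the most-significant byte.
The bytes are already most-significant first: 0xE6ED.
0xE6ED = 59117.

59117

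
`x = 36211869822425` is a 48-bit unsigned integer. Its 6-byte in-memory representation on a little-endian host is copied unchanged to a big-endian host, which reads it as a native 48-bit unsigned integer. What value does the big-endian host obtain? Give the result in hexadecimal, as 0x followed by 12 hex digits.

36211869822425 in 48-bit hexadecimal is 0x20EF3BA32DD9.
Stored little-endian, the bytes at ascending addresses are D9 2D A3 3B EF 20.
Read back as big-endian, the last byte is least significant, giving 0xD92DA33BEF20.

0xD92DA33BEF20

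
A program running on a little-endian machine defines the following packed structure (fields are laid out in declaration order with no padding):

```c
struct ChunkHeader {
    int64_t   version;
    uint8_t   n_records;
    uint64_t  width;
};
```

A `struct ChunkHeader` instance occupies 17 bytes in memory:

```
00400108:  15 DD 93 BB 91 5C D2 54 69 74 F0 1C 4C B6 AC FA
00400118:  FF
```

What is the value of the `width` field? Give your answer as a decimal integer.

`width` follows `version` (8 B), `n_records` (1 B), so it starts at offset 8 + 1 = 9 and occupies 8 bytes.
Bytes at offsets 9..16: 74 F0 1C 4C B6 AC FA FF.
In little-endian order the low byte comes first in memory.
Reassemble most-significant byte first: FF FA AC B6 4C 1C F0 74 → 0xFFFAACB64C1CF074.
0xFFFAACB64C1CF074 = 18445245122810278004.

18445245122810278004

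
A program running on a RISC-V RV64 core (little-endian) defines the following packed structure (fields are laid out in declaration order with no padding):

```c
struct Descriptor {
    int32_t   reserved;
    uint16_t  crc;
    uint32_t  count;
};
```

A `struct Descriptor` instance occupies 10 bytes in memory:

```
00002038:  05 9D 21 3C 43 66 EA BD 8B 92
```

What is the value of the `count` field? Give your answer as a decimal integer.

2458631658

`count` follows `reserved` (4 B), `crc` (2 B), so it starts at offset 4 + 2 = 6 and occupies 4 bytes.
Bytes at offsets 6..9: EA BD 8B 92.
Little-endian: lowest address holds the least-significant byte.
Reassemble most-significant byte first: 92 8B BD EA → 0x928BBDEA.
0x928BBDEA = 2458631658.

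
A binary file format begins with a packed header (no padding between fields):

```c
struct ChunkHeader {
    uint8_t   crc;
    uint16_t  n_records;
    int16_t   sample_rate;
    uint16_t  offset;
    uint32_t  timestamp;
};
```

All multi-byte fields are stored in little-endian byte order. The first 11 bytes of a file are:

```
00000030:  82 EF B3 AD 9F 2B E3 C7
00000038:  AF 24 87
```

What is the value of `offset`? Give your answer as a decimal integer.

`offset` follows `crc` (1 B), `n_records` (2 B), `sample_rate` (2 B), so it starts at offset 1 + 2 + 2 = 5 and occupies 2 bytes.
Bytes at offsets 5..6: 2B E3.
Little-endian: lowest address holds the least-significant byte.
Reassemble most-significant byte first: E3 2B → 0xE32B.
0xE32B = 58155.

58155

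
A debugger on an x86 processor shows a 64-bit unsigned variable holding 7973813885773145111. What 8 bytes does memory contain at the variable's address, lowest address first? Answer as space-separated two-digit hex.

7973813885773145111 in hexadecimal, padded to 64 bits, is 0x6EA8AD7B6695E417.
Split into bytes (most-significant first): 6E A8 AD 7B 66 95 E4 17.
Little-endian stores the least-significant byte at the lowest address.
So at ascending addresses the bytes are 17 E4 95 66 7B AD A8 6E.

17 E4 95 66 7B AD A8 6E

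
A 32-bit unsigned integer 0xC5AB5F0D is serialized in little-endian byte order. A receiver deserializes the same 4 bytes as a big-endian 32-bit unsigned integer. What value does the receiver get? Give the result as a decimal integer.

224373701

Stored little-endian, the bytes at ascending addresses are 0D 5F AB C5.
Read back as big-endian, the last byte is least significant, giving 0x0D5FABC5.
0x0D5FABC5 = 224373701.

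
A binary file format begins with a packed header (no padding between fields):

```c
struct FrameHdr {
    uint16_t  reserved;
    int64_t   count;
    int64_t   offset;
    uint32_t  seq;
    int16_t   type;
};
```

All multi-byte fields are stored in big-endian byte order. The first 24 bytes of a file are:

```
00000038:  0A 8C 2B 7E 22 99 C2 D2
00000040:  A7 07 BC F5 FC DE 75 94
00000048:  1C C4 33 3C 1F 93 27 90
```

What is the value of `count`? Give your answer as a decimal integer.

`count` follows `reserved` (2 bytes), so it starts at byte offset 2 and occupies 8 bytes.
Bytes at offsets 2..9: 2B 7E 22 99 C2 D2 A7 07.
Big-endian stores the most-significant byte at the lowest address.
The bytes are already most-significant first: 0x2B7E2299C2D2A707.
0x2B7E2299C2D2A707 = 3133980434490369799.

3133980434490369799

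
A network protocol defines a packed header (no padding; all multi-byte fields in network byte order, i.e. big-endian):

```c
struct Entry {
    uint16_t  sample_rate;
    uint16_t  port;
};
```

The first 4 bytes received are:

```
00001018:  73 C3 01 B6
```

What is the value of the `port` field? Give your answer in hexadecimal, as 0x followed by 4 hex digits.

0x01B6

`port` follows `sample_rate` (2 bytes), so it starts at byte offset 2 and occupies 2 bytes.
Bytes at offsets 2..3: 01 B6.
Big-endian: lowest address holds the most-significant byte.
The bytes are already most-significant first: 0x01B6.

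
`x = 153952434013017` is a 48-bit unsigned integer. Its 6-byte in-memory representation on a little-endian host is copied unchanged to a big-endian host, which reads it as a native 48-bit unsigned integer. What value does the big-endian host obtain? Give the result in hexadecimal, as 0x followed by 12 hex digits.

0x594324D8048C

153952434013017 in 48-bit hexadecimal is 0x8C04D8244359.
Stored little-endian, the bytes at ascending addresses are 59 43 24 D8 04 8C.
Read back as big-endian, the last byte is least significant, giving 0x594324D8048C.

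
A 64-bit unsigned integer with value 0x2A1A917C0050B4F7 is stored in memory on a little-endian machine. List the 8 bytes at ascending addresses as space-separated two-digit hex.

Split into bytes (most-significant first): 2A 1A 91 7C 00 50 B4 F7.
Little-endian: lowest address holds the least-significant byte.
So at ascending addresses the bytes are F7 B4 50 00 7C 91 1A 2A.

F7 B4 50 00 7C 91 1A 2A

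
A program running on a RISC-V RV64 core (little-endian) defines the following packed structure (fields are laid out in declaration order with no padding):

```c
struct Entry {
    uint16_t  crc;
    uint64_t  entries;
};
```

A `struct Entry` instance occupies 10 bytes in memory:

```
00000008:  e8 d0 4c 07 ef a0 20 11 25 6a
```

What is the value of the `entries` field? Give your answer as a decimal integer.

`entries` follows `crc` (2 bytes), so it starts at byte offset 2 and occupies 8 bytes.
Bytes at offsets 2..9: 4C 07 EF A0 20 11 25 6A.
Little-endian stores the least-significant byte at the lowest address.
Reassemble most-significant byte first: 6A 25 11 20 A0 EF 07 4C → 0x6A251120A0EF074C.
0x6A251120A0EF074C = 7648538373995300684.

7648538373995300684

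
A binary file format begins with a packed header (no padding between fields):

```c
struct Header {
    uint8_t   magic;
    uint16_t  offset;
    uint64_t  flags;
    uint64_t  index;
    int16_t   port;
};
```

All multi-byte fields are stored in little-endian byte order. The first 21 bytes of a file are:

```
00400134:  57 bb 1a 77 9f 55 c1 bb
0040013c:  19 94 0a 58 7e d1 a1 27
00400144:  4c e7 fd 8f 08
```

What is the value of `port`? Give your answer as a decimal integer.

2191

`port` follows `magic` (1 B), `offset` (2 B), `flags` (8 B), `index` (8 B), so it starts at offset 1 + 2 + 8 + 8 = 19 and occupies 2 bytes.
Bytes at offsets 19..20: 8F 08.
In little-endian order the low byte comes first in memory.
Reassemble most-significant byte first: 08 8F → 0x088F.
0x088F = 2191.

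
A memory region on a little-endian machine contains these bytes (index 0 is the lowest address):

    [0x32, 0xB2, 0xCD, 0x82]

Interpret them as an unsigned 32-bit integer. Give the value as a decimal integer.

2194518578

In little-endian order the low byte comes first in memory.
Reassemble most-significant byte first: 82 CD B2 32 → 0x82CDB232.
0x82CDB232 = 2194518578.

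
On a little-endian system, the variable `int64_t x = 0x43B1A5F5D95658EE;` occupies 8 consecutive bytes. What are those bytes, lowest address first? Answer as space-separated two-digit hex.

EE 58 56 D9 F5 A5 B1 43

Split into bytes (most-significant first): 43 B1 A5 F5 D9 56 58 EE.
Little-endian: lowest address holds the least-significant byte.
So at ascending addresses the bytes are EE 58 56 D9 F5 A5 B1 43.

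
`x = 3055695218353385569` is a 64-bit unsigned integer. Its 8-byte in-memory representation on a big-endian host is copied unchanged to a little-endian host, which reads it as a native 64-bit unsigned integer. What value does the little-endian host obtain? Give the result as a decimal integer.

7003326667057948714

3055695218353385569 in 64-bit hexadecimal is 0x2A68029C7FD03061.
Stored big-endian, the bytes at ascending addresses are 2A 68 02 9C 7F D0 30 61.
Read back as little-endian, the first byte is least significant, giving 0x6130D07F9C02682A.
0x6130D07F9C02682A = 7003326667057948714.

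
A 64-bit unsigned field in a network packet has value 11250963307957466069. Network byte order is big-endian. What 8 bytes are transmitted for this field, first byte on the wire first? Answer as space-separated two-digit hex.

9C 23 73 84 B7 C2 33 D5

11250963307957466069 in hexadecimal, padded to 64 bits, is 0x9C237384B7C233D5.
Split into bytes (most-significant first): 9C 23 73 84 B7 C2 33 D5.
Big-endian: lowest address holds the most-significant byte.
So the memory order matches the most-significant-first order: 9C 23 73 84 B7 C2 33 D5.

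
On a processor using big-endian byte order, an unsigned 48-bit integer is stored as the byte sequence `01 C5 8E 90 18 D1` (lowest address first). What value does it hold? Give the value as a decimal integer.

1948011993297

In big-endian order the high byte comes first in memory.
The bytes are already most-significant first: 0x01C58E9018D1.
0x01C58E9018D1 = 1948011993297.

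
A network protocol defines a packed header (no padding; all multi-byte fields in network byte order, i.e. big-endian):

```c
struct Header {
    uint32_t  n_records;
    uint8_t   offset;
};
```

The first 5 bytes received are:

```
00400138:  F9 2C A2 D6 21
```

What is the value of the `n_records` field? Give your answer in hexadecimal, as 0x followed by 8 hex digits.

`n_records` is the first field, at byte offset 0, occupying 4 bytes.
Bytes at offsets 0..3: F9 2C A2 D6.
Big-endian stores the most-significant byte at the lowest address.
The bytes are already most-significant first: 0xF92CA2D6.

0xF92CA2D6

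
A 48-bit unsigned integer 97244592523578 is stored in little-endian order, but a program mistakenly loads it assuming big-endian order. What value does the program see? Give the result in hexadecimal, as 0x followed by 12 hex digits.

0x3AC964857158

97244592523578 in 48-bit hexadecimal is 0x58718564C93A.
Stored little-endian, the bytes at ascending addresses are 3A C9 64 85 71 58.
Read back as big-endian, the last byte is least significant, giving 0x3AC964857158.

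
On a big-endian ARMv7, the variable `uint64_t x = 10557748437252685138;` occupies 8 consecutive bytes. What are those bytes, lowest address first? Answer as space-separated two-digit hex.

92 84 A8 44 2E 61 BD 52

10557748437252685138 in hexadecimal, padded to 64 bits, is 0x9284A8442E61BD52.
Split into bytes (most-significant first): 92 84 A8 44 2E 61 BD 52.
In big-endian order the high byte comes first in memory.
So the memory order matches the most-significant-first order: 92 84 A8 44 2E 61 BD 52.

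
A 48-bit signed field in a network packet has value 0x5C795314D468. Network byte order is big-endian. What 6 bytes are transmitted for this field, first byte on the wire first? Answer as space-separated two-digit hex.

5C 79 53 14 D4 68

Split into bytes (most-significant first): 5C 79 53 14 D4 68.
Big-endian stores the most-significant byte at the lowest address.
So the memory order matches the most-significant-first order: 5C 79 53 14 D4 68.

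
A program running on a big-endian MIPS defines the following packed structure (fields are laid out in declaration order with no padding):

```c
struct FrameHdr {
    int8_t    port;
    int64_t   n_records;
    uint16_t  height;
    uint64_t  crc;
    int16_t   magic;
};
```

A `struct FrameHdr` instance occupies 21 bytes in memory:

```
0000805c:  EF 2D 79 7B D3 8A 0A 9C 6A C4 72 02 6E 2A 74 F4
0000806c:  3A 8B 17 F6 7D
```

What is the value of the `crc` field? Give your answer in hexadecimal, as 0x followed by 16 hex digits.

0x026E2A74F43A8B17

`crc` follows `port` (1 B), `n_records` (8 B), `height` (2 B), so it starts at offset 1 + 8 + 2 = 11 and occupies 8 bytes.
Bytes at offsets 11..18: 02 6E 2A 74 F4 3A 8B 17.
Big-endian stores the most-significant byte at the lowest address.
The bytes are already most-significant first: 0x026E2A74F43A8B17.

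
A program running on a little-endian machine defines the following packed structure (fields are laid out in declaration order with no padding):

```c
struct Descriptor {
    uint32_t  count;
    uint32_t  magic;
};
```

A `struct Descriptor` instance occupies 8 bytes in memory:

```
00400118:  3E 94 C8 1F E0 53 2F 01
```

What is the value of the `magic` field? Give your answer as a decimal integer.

`magic` follows `count` (4 bytes), so it starts at byte offset 4 and occupies 4 bytes.
Bytes at offsets 4..7: E0 53 2F 01.
Little-endian stores the least-significant byte at the lowest address.
Reassemble most-significant byte first: 01 2F 53 E0 → 0x012F53E0.
0x012F53E0 = 19878880.

19878880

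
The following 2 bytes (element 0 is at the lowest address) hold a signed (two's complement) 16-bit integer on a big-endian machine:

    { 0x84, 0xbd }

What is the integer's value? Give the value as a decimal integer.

-31555

In big-endian order the high byte comes first in memory.
The bytes are already most-significant first: 0x84BD.
Top bit is set, so as a signed 16-bit value this is 0x84BD − 2^16 = -31555.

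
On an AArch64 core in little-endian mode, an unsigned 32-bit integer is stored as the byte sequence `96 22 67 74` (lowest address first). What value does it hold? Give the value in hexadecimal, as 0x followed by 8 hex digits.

0x74672296

Little-endian: lowest address holds the least-significant byte.
Reassemble most-significant byte first: 74 67 22 96 → 0x74672296.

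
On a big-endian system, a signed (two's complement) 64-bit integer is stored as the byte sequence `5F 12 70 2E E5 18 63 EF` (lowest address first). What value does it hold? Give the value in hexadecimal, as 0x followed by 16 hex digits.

Big-endian stores the most-significant byte at the lowest address.
The bytes are already most-significant first: 0x5F12702EE51863EF.

0x5F12702EE51863EF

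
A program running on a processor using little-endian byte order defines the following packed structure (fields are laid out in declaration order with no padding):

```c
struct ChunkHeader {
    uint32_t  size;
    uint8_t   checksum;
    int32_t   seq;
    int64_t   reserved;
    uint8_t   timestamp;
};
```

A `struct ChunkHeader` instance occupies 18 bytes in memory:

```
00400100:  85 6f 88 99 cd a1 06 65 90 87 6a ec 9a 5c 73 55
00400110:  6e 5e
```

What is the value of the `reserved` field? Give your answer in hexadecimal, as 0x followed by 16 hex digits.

`reserved` follows `size` (4 B), `checksum` (1 B), `seq` (4 B), so it starts at offset 4 + 1 + 4 = 9 and occupies 8 bytes.
Bytes at offsets 9..16: 87 6A EC 9A 5C 73 55 6E.
Little-endian: lowest address holds the least-significant byte.
Reassemble most-significant byte first: 6E 55 73 5C 9A EC 6A 87 → 0x6E55735C9AEC6A87.

0x6E55735C9AEC6A87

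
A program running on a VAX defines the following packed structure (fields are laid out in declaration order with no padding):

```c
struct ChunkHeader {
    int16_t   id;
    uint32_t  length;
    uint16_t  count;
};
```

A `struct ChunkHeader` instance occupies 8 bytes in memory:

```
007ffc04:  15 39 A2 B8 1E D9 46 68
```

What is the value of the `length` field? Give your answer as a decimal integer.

`length` follows `id` (2 bytes), so it starts at byte offset 2 and occupies 4 bytes.
Bytes at offsets 2..5: A2 B8 1E D9.
Little-endian stores the least-significant byte at the lowest address.
Reassemble most-significant byte first: D9 1E B8 A2 → 0xD91EB8A2.
0xD91EB8A2 = 3642669218.

3642669218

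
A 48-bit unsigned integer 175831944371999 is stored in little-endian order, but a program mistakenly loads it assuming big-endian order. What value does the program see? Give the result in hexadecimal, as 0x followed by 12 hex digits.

175831944371999 in 48-bit hexadecimal is 0x9FEB10959F1F.
Stored little-endian, the bytes at ascending addresses are 1F 9F 95 10 EB 9F.
Read back as big-endian, the last byte is least significant, giving 0x1F9F9510EB9F.

0x1F9F9510EB9F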